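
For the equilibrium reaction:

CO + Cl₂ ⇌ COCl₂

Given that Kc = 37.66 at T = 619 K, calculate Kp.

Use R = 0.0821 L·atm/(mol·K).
K_p = 0.7410

Δn = (moles gaseous products) − (moles gaseous reactants) = -1
T = 619 K; RT = 0.0821 × 619 = 50.8199
Kp = Kc·(RT)^Δn = 37.66 × (50.8199)^-1 = 37.66 × 0.0196773 = 0.7410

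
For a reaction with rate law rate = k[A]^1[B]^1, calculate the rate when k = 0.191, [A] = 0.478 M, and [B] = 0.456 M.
0.04163 M/s

rate = k·[A]^1·[B]^1 = 0.191·(0.478)^1·(0.456)^1 = 0.191·0.478·0.456 = 0.04163 M/s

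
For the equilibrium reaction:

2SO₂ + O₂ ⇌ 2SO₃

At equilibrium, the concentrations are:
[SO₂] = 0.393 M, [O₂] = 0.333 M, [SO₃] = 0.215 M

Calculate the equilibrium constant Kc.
K_c = 0.8988

Kc = ([SO₃]^2) / ([SO₂]^2 × [O₂])
   = ((0.215)^2) / ((0.393)^2·(0.333))
   = 0.046225 / 0.051432 = 0.8988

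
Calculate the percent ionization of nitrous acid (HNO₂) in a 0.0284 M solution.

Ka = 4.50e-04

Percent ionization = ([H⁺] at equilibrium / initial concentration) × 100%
Percent ionization = 11.8%

Let x = [H⁺]. Ka = x²/(C - x) ⇒ x² + (4.50e-04)x - (4.50e-04)(0.0284) = 0. x = 3.3570e-03. Percent = (3.3570e-03/0.0284) × 100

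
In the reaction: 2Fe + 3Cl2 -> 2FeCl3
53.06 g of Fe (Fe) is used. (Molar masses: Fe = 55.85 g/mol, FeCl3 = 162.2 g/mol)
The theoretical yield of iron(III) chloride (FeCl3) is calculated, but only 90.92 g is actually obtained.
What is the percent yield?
Moles of Fe = 53.06 g ÷ 55.85 g/mol = 0.950045 mol
Mole ratio: 2 mol FeCl3 / 2 mol Fe
Moles of FeCl3 = 0.950045 × (2/2) = 0.950045 mol
Theoretical yield = 0.950045 mol × 162.2 g/mol = 154.1 g
Actual yield = 90.92 g
Percent yield = (90.92 / 154.1) × 100% = 59.0%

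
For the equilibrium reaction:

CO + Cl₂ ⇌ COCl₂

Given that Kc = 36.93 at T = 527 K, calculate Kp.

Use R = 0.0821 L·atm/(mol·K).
K_p = 0.8535

Δn = (moles gaseous products) − (moles gaseous reactants) = -1
T = 527 K; RT = 0.0821 × 527 = 43.2667
Kp = Kc·(RT)^Δn = 36.93 × (43.2667)^-1 = 36.93 × 0.0231125 = 0.8535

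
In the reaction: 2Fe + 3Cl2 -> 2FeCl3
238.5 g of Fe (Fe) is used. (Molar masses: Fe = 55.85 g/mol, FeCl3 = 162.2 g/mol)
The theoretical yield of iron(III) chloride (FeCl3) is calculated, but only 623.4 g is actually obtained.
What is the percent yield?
Moles of Fe = 238.5 g ÷ 55.85 g/mol = 4.27037 mol
Mole ratio: 2 mol FeCl3 / 2 mol Fe
Moles of FeCl3 = 4.27037 × (2/2) = 4.27037 mol
Theoretical yield = 4.27037 mol × 162.2 g/mol = 692.65 g
Actual yield = 623.4 g
Percent yield = (623.4 / 692.65) × 100% = 90.0%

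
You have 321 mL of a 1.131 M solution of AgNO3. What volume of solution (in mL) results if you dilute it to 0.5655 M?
Using M₁V₁ = M₂V₂:
1.131 × 321 = 0.5655 × V₂
V₂ = (1.131 × 321) / 0.5655 = 642 mL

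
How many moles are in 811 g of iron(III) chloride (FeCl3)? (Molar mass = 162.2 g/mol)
Moles = 811 g ÷ 162.2 g/mol = 5 mol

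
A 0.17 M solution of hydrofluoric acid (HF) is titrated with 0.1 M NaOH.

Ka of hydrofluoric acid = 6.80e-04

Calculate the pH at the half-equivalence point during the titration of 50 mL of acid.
pH = pKa = 3.17

At the half-equivalence point, [HA] = [A⁻], so by Henderson–Hasselbalch pH = pKa + log(1) = pKa.
pKa = −log(6.80e-04) = 3.17.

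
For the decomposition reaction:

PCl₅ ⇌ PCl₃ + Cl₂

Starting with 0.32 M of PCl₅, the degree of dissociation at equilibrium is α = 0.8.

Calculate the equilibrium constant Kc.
K_c = 1.0240

x = α·[A]₀ = 0.8 × 0.32 = 0.256 M dissociated.
At eq: [PCl₅] = 0.32 − 0.256 = 0.064 M; [PCl₃] = [Cl₂] = x = 0.256 M.
Kc = [PCl₃][Cl₂]/[PCl₅] = (0.256)²/0.064 = 1.024.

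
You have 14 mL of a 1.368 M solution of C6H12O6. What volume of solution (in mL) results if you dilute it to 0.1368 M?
Using M₁V₁ = M₂V₂:
1.368 × 14 = 0.1368 × V₂
V₂ = (1.368 × 14) / 0.1368 = 140 mL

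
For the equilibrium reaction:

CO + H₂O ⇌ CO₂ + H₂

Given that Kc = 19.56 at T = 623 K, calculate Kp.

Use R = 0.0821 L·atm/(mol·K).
K_p = 19.5600

Δn = (moles gaseous products) − (moles gaseous reactants) = 0
T = 623 K; RT = 0.0821 × 623 = 51.1483
Kp = Kc·(RT)^Δn = 19.56 × (51.1483)^0 = 19.56 × 1 = 19.5600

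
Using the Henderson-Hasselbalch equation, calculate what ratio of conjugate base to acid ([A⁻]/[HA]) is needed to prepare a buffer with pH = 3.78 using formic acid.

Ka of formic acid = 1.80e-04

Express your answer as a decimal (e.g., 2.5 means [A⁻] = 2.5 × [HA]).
[A⁻]/[HA] = 1.085

pKa = −log(1.80e-04) = 3.7447. pH = pKa + log([A⁻]/[HA]). 3.78 = 3.7447 + log(ratio). log(ratio) = 3.78 − 3.7447 = 0.0353. ratio = 10^(0.0353) = 1.085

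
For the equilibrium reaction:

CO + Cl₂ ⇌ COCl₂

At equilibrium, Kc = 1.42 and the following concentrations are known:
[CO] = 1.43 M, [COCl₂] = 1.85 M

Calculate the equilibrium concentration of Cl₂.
[Cl₂] = 0.9111 M

Kc = ([COCl₂]) / ([CO] × [Cl₂]) = 1.42
[Cl₂]^1 = (product terms)/(Kc · other reactant terms) = 1.85 / (1.42 · 1.43) = 0.91106
[Cl₂] = 0.9111 M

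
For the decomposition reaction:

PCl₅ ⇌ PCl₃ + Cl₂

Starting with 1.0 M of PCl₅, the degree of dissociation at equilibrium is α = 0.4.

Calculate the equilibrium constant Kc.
K_c = 0.2667

x = α·[A]₀ = 0.4 × 1.0 = 0.4 M dissociated.
At eq: [PCl₅] = 1.0 − 0.4 = 0.6 M; [PCl₃] = [Cl₂] = x = 0.4 M.
Kc = [PCl₃][Cl₂]/[PCl₅] = (0.4)²/0.6 = 0.2667.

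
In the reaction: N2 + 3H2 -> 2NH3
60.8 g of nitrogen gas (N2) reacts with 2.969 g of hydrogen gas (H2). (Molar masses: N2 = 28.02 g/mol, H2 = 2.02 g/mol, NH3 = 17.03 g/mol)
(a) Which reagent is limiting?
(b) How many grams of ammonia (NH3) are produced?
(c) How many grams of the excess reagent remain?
(a) H2, (b) 16.69 g, (c) 47.07 g

Moles of N2 = 60.8 g ÷ 28.02 g/mol = 2.16988 mol
Moles of H2 = 2.969 g ÷ 2.02 g/mol = 1.4698 mol
Moles ÷ coefficient: N2: 2.16988/1 = 2.17, H2: 1.4698/3 = 0.4899
(a) H2 has the smaller value, so H2 is the limiting reagent.
(b) Moles of NH3 = 1.4698 mol H2 × (2/3) = 0.979868 mol; mass = 0.979868 mol × 17.03 g/mol = 16.69 g
(c) N2 consumed = 1.4698 × (1/3) = 0.489934 mol; remaining = 2.16988 − 0.489934 = 1.67994 mol; mass = 1.67994 mol × 28.02 g/mol = 47.07 g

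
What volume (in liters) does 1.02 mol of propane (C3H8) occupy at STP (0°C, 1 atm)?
At STP, 1 mol of gas occupies 22.4 L
Volume = 1.02 mol × 22.4 L/mol = 22.85 L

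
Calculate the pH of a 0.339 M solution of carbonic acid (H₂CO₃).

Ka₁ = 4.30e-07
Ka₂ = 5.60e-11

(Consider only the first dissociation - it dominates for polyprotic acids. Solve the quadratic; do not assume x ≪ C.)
pH = 3.42

x² + Ka₁·x − Ka₁·C = 0 with Ka₁ = 4.30e-07, C = 0.339.
x = (−Ka₁ + √(Ka₁² + 4·Ka₁·C))/2 = 3.8158e-04 M, so pH = 3.42.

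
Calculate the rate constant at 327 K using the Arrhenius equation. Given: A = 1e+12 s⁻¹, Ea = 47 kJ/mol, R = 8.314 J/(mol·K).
3.10e+04 s⁻¹

k = A·exp(-Ea/(R·T)) = 1e+12·exp(-47000/(8.314·327)) = 1e+12·exp(-17.2878) = 1e+12·3.1045e-08 = 3.10e+04 s⁻¹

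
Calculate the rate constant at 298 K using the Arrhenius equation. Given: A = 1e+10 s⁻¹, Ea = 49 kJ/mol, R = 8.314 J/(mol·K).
2.57e+01 s⁻¹

k = A·exp(-Ea/(R·T)) = 1e+10·exp(-49000/(8.314·298)) = 1e+10·exp(-19.7774) = 1e+10·2.5750e-09 = 2.57e+01 s⁻¹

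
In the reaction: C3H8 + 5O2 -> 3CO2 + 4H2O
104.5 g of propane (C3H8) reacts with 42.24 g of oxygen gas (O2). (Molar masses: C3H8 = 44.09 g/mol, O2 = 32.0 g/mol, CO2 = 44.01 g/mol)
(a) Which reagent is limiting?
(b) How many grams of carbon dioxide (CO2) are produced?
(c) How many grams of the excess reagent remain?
(a) O2, (b) 34.86 g, (c) 92.86 g

Moles of C3H8 = 104.5 g ÷ 44.09 g/mol = 2.37015 mol
Moles of O2 = 42.24 g ÷ 32.0 g/mol = 1.32 mol
Moles ÷ coefficient: C3H8: 2.37015/1 = 2.37, O2: 1.32/5 = 0.264
(a) O2 has the smaller value, so O2 is the limiting reagent.
(b) Moles of CO2 = 1.32 mol O2 × (3/5) = 0.792 mol; mass = 0.792 mol × 44.01 g/mol = 34.86 g
(c) C3H8 consumed = 1.32 × (1/5) = 0.264 mol; remaining = 2.37015 − 0.264 = 2.10615 mol; mass = 2.10615 mol × 44.09 g/mol = 92.86 g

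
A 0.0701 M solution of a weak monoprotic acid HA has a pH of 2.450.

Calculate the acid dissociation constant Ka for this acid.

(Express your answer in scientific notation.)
K_a = 1.89e-04

[H⁺] = 10^(−pH) = 10^(−2.450) = 3.548e-03 M. For HA ⇌ H⁺ + A⁻, Ka = x²/(C − x) = (3.548e-03)²/(0.0701 − 3.548e-03) = 1.89e-04.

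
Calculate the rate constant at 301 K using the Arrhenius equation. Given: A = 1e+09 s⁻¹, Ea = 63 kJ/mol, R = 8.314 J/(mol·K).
1.17e-02 s⁻¹

k = A·exp(-Ea/(R·T)) = 1e+09·exp(-63000/(8.314·301)) = 1e+09·exp(-25.1747) = 1e+09·1.1662e-11 = 1.17e-02 s⁻¹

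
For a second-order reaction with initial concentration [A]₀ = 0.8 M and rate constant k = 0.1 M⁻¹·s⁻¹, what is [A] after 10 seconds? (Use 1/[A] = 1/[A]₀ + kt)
0.4444 M

1/[A] = 1/[A]₀ + k·t = 1/0.8 + (0.1)·(10) = 1.2500 + 1.0000 = 2.2500
[A] = 1/2.2500 = 0.4444 M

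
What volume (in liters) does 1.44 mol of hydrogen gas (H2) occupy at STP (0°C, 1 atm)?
At STP, 1 mol of gas occupies 22.4 L
Volume = 1.44 mol × 22.4 L/mol = 32.26 L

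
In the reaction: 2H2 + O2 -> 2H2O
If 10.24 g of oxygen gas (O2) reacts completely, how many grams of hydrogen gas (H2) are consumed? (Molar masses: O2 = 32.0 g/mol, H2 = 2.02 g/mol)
Moles of O2 = 10.24 g ÷ 32.0 g/mol = 0.32 mol
Mole ratio: 2 mol H2 / 1 mol O2
Moles of H2 = 0.32 × (2/1) = 0.64 mol
Mass of H2 = 0.64 mol × 2.02 g/mol = 1.293 g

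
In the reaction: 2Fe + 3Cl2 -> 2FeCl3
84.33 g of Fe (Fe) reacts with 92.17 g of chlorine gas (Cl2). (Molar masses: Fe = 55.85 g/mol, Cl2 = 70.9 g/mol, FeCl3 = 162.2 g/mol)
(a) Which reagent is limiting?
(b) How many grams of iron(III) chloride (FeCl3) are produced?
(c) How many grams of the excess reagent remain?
(a) Cl2, (b) 140.6 g, (c) 35.93 g

Moles of Fe = 84.33 g ÷ 55.85 g/mol = 1.50994 mol
Moles of Cl2 = 92.17 g ÷ 70.9 g/mol = 1.3 mol
Moles ÷ coefficient: Fe: 1.50994/2 = 0.755, Cl2: 1.3/3 = 0.4333
(a) Cl2 has the smaller value, so Cl2 is the limiting reagent.
(b) Moles of FeCl3 = 1.3 mol Cl2 × (2/3) = 0.866667 mol; mass = 0.866667 mol × 162.2 g/mol = 140.6 g
(c) Fe consumed = 1.3 × (2/3) = 0.866667 mol; remaining = 1.50994 − 0.866667 = 0.643271 mol; mass = 0.643271 mol × 55.85 g/mol = 35.93 g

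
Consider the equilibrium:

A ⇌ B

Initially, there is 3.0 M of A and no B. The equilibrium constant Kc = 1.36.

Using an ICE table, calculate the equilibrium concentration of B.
[B] = 1.729 M

ICE: [A] = 3.0 − x, [B] = x.
Kc = x/(3.0 − x) = 1.36 ⇒ x = 1.36·3.0/(1 + 1.36) = 4.08/2.36 = 1.729.
[B] = x = 1.729 M.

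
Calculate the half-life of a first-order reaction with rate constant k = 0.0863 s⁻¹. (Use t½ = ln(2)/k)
8.03 s

t½ = ln(2)/k = 0.6931/0.0863 = 8.03 s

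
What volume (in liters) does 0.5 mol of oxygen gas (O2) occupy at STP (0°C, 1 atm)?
At STP, 1 mol of gas occupies 22.4 L
Volume = 0.5 mol × 22.4 L/mol = 11.20 L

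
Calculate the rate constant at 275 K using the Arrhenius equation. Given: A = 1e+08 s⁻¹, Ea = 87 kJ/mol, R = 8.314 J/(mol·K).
2.98e-09 s⁻¹

k = A·exp(-Ea/(R·T)) = 1e+08·exp(-87000/(8.314·275)) = 1e+08·exp(-38.0519) = 1e+08·2.9803e-17 = 2.98e-09 s⁻¹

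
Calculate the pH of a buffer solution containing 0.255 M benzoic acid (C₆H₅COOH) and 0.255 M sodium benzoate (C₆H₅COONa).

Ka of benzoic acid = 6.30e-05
pH = 4.20

pKa = -log(6.30e-05) = 4.20. pH = pKa + log([A⁻]/[HA]) = 4.20 + log(0.255/0.255)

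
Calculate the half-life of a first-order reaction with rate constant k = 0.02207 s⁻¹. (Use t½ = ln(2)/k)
31.41 s

t½ = ln(2)/k = 0.6931/0.02207 = 31.41 s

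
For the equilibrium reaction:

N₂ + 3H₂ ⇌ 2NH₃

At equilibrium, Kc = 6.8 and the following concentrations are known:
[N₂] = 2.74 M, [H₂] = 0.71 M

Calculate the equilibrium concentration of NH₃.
[NH₃] = 2.5824 M

Kc = ([NH₃]^2) / ([N₂] × [H₂]^3) = 6.8
[NH₃]^2 = Kc · (reactant terms)/(other product terms) = 6.8 · 0.98068 / 1 = 6.6686
[NH₃] = (6.6686)^(1/2) = 2.5824 M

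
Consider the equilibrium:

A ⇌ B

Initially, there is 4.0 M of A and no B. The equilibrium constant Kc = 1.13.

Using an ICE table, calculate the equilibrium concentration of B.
[B] = 2.122 M

ICE: [A] = 4.0 − x, [B] = x.
Kc = x/(4.0 − x) = 1.13 ⇒ x = 1.13·4.0/(1 + 1.13) = 4.52/2.13 = 2.122.
[B] = x = 2.122 M.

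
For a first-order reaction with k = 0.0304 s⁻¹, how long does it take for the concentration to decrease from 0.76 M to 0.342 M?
26.27 s

From ln[A] = ln[A]₀ - k·t: t = ln([A]₀/[A])/k = ln(0.76/0.342)/0.0304 = ln(2.2222)/0.0304 = 0.7985/0.0304 = 26.27 s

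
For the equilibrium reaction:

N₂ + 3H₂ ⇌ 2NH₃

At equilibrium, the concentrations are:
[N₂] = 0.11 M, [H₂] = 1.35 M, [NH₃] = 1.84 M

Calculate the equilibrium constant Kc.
K_c = 12.5095

Kc = ([NH₃]^2) / ([N₂] × [H₂]^3)
   = ((1.84)^2) / ((0.11)·(1.35)^3)
   = 3.3856 / 0.27064 = 12.5095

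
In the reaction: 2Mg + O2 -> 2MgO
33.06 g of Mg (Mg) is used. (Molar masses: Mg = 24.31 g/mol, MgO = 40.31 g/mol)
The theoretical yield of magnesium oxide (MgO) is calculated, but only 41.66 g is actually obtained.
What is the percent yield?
Moles of Mg = 33.06 g ÷ 24.31 g/mol = 1.35993 mol
Mole ratio: 2 mol MgO / 2 mol Mg
Moles of MgO = 1.35993 × (2/2) = 1.35993 mol
Theoretical yield = 1.35993 mol × 40.31 g/mol = 54.819 g
Actual yield = 41.66 g
Percent yield = (41.66 / 54.819) × 100% = 76.0%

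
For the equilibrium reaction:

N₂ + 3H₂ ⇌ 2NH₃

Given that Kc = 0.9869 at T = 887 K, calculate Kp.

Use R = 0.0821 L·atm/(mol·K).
K_p = 1.86e-04

Δn = (moles gaseous products) − (moles gaseous reactants) = -2
T = 887 K; RT = 0.0821 × 887 = 72.8227
Kp = Kc·(RT)^Δn = 0.9869 × (72.8227)^-2 = 0.9869 × 0.000188567 = 1.86e-04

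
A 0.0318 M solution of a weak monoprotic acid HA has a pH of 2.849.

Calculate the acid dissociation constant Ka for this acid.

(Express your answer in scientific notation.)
K_a = 6.60e-05

[H⁺] = 10^(−pH) = 10^(−2.849) = 1.416e-03 M. For HA ⇌ H⁺ + A⁻, Ka = x²/(C − x) = (1.416e-03)²/(0.0318 − 1.416e-03) = 6.60e-05.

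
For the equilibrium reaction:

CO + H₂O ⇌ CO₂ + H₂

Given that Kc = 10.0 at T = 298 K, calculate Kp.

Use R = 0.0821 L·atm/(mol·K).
K_p = 10.0000

Δn = (moles gaseous products) − (moles gaseous reactants) = 0
T = 298 K; RT = 0.0821 × 298 = 24.4658
Kp = Kc·(RT)^Δn = 10.0 × (24.4658)^0 = 10.0 × 1 = 10.0000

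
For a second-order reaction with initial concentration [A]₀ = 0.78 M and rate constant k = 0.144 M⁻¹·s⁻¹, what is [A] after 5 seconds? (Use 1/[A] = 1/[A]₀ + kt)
0.4995 M

1/[A] = 1/[A]₀ + k·t = 1/0.78 + (0.144)·(5) = 1.2821 + 0.7200 = 2.0021
[A] = 1/2.0021 = 0.4995 M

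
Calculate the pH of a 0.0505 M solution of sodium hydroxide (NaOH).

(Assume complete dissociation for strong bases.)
pH = 12.70

[OH⁻] = 0.0505 M for strong base. pOH = -log[OH⁻] = 1.30, pH = 14 - pOH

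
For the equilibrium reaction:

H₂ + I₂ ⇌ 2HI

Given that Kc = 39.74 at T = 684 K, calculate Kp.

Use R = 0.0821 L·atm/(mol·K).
K_p = 39.7400

Δn = (moles gaseous products) − (moles gaseous reactants) = 0
T = 684 K; RT = 0.0821 × 684 = 56.1564
Kp = Kc·(RT)^Δn = 39.74 × (56.1564)^0 = 39.74 × 1 = 39.7400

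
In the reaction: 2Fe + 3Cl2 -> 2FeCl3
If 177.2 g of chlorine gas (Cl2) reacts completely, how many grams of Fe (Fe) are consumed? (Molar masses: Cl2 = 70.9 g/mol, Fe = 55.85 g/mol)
Moles of Cl2 = 177.2 g ÷ 70.9 g/mol = 2.49929 mol
Mole ratio: 2 mol Fe / 3 mol Cl2
Moles of Fe = 2.49929 × (2/3) = 1.6662 mol
Mass of Fe = 1.6662 mol × 55.85 g/mol = 93.06 g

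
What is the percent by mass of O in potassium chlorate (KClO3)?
Mass of O in formula = 16.0 × 3 = 48 g/mol
Molar mass = 122.55 g/mol
% O = (48/122.55) × 100% = 39.17%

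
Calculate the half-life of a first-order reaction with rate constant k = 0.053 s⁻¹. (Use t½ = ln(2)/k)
13.08 s

t½ = ln(2)/k = 0.6931/0.053 = 13.08 s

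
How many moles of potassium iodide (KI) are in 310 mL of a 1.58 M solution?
Moles = Molarity × Volume (L)
Moles = 1.58 M × 0.31 L = 0.4898 mol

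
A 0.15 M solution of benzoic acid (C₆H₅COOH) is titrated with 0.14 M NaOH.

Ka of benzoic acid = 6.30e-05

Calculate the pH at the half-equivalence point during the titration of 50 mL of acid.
pH = pKa = 4.20

At the half-equivalence point, [HA] = [A⁻], so by Henderson–Hasselbalch pH = pKa + log(1) = pKa.
pKa = −log(6.30e-05) = 4.20.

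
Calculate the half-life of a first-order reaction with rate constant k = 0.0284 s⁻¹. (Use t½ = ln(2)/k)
24.41 s

t½ = ln(2)/k = 0.6931/0.0284 = 24.41 s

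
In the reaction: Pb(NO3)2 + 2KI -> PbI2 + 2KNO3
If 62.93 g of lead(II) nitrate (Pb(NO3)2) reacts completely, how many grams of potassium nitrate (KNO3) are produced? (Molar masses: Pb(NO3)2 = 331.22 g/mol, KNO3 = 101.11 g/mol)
Moles of Pb(NO3)2 = 62.93 g ÷ 331.22 g/mol = 0.189995 mol
Mole ratio: 2 mol KNO3 / 1 mol Pb(NO3)2
Moles of KNO3 = 0.189995 × (2/1) = 0.379989 mol
Mass of KNO3 = 0.379989 mol × 101.11 g/mol = 38.42 g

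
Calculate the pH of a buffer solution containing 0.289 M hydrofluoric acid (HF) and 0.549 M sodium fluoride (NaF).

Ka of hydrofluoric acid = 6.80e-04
pH = 3.45

pKa = -log(6.80e-04) = 3.17. pH = pKa + log([A⁻]/[HA]) = 3.17 + log(0.549/0.289)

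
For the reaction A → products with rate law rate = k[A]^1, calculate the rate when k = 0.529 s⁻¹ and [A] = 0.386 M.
0.2042 M/s

rate = k·[A]^1 = 0.529·(0.386)^1 = 0.529·0.386 = 0.2042 M/s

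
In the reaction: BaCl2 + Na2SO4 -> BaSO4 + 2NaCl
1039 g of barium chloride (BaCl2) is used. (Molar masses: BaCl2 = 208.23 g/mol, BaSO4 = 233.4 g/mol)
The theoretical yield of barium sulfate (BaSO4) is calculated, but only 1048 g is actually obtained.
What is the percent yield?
Moles of BaCl2 = 1039 g ÷ 208.23 g/mol = 4.98967 mol
Mole ratio: 1 mol BaSO4 / 1 mol BaCl2
Moles of BaSO4 = 4.98967 × (1/1) = 4.98967 mol
Theoretical yield = 4.98967 mol × 233.4 g/mol = 1164.6 g
Actual yield = 1048 g
Percent yield = (1048 / 1164.6) × 100% = 90.0%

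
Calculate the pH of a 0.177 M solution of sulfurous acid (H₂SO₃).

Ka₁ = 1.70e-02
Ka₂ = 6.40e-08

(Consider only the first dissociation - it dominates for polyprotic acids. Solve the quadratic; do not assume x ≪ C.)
pH = 1.33

x² + Ka₁·x − Ka₁·C = 0 with Ka₁ = 1.70e-02, C = 0.177.
x = (−Ka₁ + √(Ka₁² + 4·Ka₁·C))/2 = 4.7009e-02 M, so pH = 1.33.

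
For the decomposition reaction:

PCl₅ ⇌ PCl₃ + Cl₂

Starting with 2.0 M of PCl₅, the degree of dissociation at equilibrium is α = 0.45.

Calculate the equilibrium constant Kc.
K_c = 0.7364

x = α·[A]₀ = 0.45 × 2.0 = 0.9 M dissociated.
At eq: [PCl₅] = 2.0 − 0.9 = 1.1 M; [PCl₃] = [Cl₂] = x = 0.9 M.
Kc = [PCl₃][Cl₂]/[PCl₅] = (0.9)²/1.1 = 0.7364.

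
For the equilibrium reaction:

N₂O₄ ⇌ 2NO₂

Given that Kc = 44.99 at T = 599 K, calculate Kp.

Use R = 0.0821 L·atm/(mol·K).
K_p = 2.21e+03

Δn = (moles gaseous products) − (moles gaseous reactants) = 1
T = 599 K; RT = 0.0821 × 599 = 49.1779
Kp = Kc·(RT)^Δn = 44.99 × (49.1779)^1 = 44.99 × 49.1779 = 2.21e+03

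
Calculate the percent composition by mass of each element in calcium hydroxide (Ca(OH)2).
Ca: 54.09%, O: 43.18%, H: 2.72%

Molar mass of Ca(OH)2 = 74.1 g/mol
% Ca = (1 × 40.08) / 74.1 × 100% = 40.08 / 74.1 × 100% = 54.09%
% O = (2 × 16.0) / 74.1 × 100% = 32 / 74.1 × 100% = 43.18%
% H = (2 × 1.008) / 74.1 × 100% = 2.016 / 74.1 × 100% = 2.72%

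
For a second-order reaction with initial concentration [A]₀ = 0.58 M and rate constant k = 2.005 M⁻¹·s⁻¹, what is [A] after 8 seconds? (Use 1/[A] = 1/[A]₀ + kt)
0.0563 M

1/[A] = 1/[A]₀ + k·t = 1/0.58 + (2.005)·(8) = 1.7241 + 16.0400 = 17.7641
[A] = 1/17.7641 = 0.0563 M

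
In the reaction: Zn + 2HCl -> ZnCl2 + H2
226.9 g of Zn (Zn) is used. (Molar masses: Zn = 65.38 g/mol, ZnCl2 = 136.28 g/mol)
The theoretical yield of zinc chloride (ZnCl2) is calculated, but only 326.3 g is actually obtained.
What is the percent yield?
Moles of Zn = 226.9 g ÷ 65.38 g/mol = 3.47048 mol
Mole ratio: 1 mol ZnCl2 / 1 mol Zn
Moles of ZnCl2 = 3.47048 × (1/1) = 3.47048 mol
Theoretical yield = 3.47048 mol × 136.28 g/mol = 472.96 g
Actual yield = 326.3 g
Percent yield = (326.3 / 472.96) × 100% = 69.0%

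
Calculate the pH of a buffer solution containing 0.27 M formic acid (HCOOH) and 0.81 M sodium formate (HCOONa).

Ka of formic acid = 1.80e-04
pH = 4.22

pKa = -log(1.80e-04) = 3.74. pH = pKa + log([A⁻]/[HA]) = 3.74 + log(0.81/0.27)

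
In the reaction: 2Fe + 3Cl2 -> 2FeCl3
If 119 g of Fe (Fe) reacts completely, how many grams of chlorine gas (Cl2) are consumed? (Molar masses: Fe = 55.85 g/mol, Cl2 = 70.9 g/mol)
Moles of Fe = 119 g ÷ 55.85 g/mol = 2.13071 mol
Mole ratio: 3 mol Cl2 / 2 mol Fe
Moles of Cl2 = 2.13071 × (3/2) = 3.19606 mol
Mass of Cl2 = 3.19606 mol × 70.9 g/mol = 226.6 g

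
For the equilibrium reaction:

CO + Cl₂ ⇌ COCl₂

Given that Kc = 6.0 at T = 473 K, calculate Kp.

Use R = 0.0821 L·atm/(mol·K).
K_p = 0.1545

Δn = (moles gaseous products) − (moles gaseous reactants) = -1
T = 473 K; RT = 0.0821 × 473 = 38.8333
Kp = Kc·(RT)^Δn = 6.0 × (38.8333)^-1 = 6.0 × 0.0257511 = 0.1545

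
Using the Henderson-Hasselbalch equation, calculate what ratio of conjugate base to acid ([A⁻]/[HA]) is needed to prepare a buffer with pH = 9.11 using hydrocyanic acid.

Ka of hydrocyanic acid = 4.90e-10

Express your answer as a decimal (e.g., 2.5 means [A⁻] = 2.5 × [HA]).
[A⁻]/[HA] = 0.631

pKa = −log(4.90e-10) = 9.3098. pH = pKa + log([A⁻]/[HA]). 9.11 = 9.3098 + log(ratio). log(ratio) = 9.11 − 9.3098 = -0.1998. ratio = 10^(-0.1998) = 0.631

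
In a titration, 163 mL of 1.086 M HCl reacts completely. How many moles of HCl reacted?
Moles = Molarity × Volume (L)
Moles = 1.086 M × 0.163 L = 0.177 mol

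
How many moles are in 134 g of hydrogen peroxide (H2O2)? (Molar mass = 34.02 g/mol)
Moles = 134 g ÷ 34.02 g/mol = 3.939 mol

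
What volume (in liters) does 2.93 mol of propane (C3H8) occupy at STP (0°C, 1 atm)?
At STP, 1 mol of gas occupies 22.4 L
Volume = 2.93 mol × 22.4 L/mol = 65.63 L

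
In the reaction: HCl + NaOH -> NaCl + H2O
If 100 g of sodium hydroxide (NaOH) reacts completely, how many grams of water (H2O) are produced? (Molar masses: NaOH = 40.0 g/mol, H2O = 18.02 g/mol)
Moles of NaOH = 100 g ÷ 40.0 g/mol = 2.5 mol
Mole ratio: 1 mol H2O / 1 mol NaOH
Moles of H2O = 2.5 × (1/1) = 2.5 mol
Mass of H2O = 2.5 mol × 18.02 g/mol = 45.05 g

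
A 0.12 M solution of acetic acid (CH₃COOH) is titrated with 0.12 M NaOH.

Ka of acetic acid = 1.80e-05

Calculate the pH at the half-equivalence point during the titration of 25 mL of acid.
pH = pKa = 4.74

At the half-equivalence point, [HA] = [A⁻], so by Henderson–Hasselbalch pH = pKa + log(1) = pKa.
pKa = −log(1.80e-05) = 4.74.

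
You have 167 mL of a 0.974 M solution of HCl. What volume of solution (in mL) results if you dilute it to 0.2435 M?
Using M₁V₁ = M₂V₂:
0.974 × 167 = 0.2435 × V₂
V₂ = (0.974 × 167) / 0.2435 = 668 mL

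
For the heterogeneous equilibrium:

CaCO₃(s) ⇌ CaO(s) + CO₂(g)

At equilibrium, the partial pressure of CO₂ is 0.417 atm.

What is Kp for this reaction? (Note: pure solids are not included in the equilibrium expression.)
K_p = 0.417

Solids (CaCO₃, CaO) have activity 1 and are excluded.
Kp = P(CO₂) = 0.417.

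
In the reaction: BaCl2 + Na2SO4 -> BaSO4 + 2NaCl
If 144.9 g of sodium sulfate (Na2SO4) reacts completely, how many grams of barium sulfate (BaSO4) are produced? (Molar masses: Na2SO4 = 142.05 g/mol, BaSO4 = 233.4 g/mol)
Moles of Na2SO4 = 144.9 g ÷ 142.05 g/mol = 1.02006 mol
Mole ratio: 1 mol BaSO4 / 1 mol Na2SO4
Moles of BaSO4 = 1.02006 × (1/1) = 1.02006 mol
Mass of BaSO4 = 1.02006 mol × 233.4 g/mol = 238.1 g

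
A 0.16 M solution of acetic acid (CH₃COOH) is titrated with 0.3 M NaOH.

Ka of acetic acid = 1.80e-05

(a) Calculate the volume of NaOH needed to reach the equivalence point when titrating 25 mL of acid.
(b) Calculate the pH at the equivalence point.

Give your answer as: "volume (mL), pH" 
V = 13.3 mL, pH = 8.88

(a) At equivalence: moles acid = moles base.
moles acid = 0.16 × 0.025 = 0.004 mol; V_NaOH = 0.004/0.3 = 0.01333 L = 13.3 mL.
(b) At equivalence, all acid → conjugate base A⁻ at [A⁻] = 0.004/0.03833 = 0.1043 M.
Kb = Kw/Ka = 1.0e-14/1.80e-05 = 5.556e-10; [OH⁻] = √(Kb·[A⁻]) = 7.614e-06; pOH = 5.12; pH = 14 − pOH = 8.88.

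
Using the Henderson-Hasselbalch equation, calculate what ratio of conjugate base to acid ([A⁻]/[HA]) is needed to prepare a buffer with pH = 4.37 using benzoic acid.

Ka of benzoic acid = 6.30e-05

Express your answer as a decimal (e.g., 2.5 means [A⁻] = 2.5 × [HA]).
[A⁻]/[HA] = 1.477

pKa = −log(6.30e-05) = 4.2007. pH = pKa + log([A⁻]/[HA]). 4.37 = 4.2007 + log(ratio). log(ratio) = 4.37 − 4.2007 = 0.1693. ratio = 10^(0.1693) = 1.477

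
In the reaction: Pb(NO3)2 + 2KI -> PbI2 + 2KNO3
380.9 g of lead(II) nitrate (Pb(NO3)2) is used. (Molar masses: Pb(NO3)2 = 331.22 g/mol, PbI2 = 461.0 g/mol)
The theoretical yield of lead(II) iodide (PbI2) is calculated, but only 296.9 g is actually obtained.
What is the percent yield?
Moles of Pb(NO3)2 = 380.9 g ÷ 331.22 g/mol = 1.14999 mol
Mole ratio: 1 mol PbI2 / 1 mol Pb(NO3)2
Moles of PbI2 = 1.14999 × (1/1) = 1.14999 mol
Theoretical yield = 1.14999 mol × 461.0 g/mol = 530.15 g
Actual yield = 296.9 g
Percent yield = (296.9 / 530.15) × 100% = 56.0%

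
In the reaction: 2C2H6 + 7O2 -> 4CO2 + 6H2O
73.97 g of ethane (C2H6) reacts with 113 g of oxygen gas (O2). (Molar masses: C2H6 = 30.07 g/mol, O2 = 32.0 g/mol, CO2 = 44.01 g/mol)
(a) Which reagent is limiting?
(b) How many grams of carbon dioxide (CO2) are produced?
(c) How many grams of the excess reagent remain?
(a) O2, (b) 88.81 g, (c) 43.63 g

Moles of C2H6 = 73.97 g ÷ 30.07 g/mol = 2.45993 mol
Moles of O2 = 113 g ÷ 32.0 g/mol = 3.53125 mol
Moles ÷ coefficient: C2H6: 2.45993/2 = 1.23, O2: 3.53125/7 = 0.5045
(a) O2 has the smaller value, so O2 is the limiting reagent.
(b) Moles of CO2 = 3.53125 mol O2 × (4/7) = 2.01786 mol; mass = 2.01786 mol × 44.01 g/mol = 88.81 g
(c) C2H6 consumed = 3.53125 × (2/7) = 1.00893 mol; remaining = 2.45993 − 1.00893 = 1.451 mol; mass = 1.451 mol × 30.07 g/mol = 43.63 g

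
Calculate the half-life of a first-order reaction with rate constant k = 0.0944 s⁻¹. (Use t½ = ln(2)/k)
7.34 s

t½ = ln(2)/k = 0.6931/0.0944 = 7.34 s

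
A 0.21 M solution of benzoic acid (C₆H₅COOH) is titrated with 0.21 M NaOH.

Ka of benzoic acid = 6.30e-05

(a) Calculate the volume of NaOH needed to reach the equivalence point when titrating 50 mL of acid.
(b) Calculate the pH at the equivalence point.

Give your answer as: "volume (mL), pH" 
V = 50.0 mL, pH = 8.61

(a) At equivalence: moles acid = moles base.
moles acid = 0.21 × 0.05 = 0.0105 mol; V_NaOH = 0.0105/0.21 = 0.05 L = 50.0 mL.
(b) At equivalence, all acid → conjugate base A⁻ at [A⁻] = 0.0105/0.1 = 0.105 M.
Kb = Kw/Ka = 1.0e-14/6.30e-05 = 1.587e-10; [OH⁻] = √(Kb·[A⁻]) = 4.082e-06; pOH = 5.39; pH = 14 − pOH = 8.61.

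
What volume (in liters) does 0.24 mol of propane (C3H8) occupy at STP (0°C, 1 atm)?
At STP, 1 mol of gas occupies 22.4 L
Volume = 0.24 mol × 22.4 L/mol = 5.38 L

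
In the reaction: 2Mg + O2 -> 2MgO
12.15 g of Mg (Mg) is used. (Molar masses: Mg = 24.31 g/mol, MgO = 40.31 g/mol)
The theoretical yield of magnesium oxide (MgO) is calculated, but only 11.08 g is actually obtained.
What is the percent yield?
Moles of Mg = 12.15 g ÷ 24.31 g/mol = 0.499794 mol
Mole ratio: 2 mol MgO / 2 mol Mg
Moles of MgO = 0.499794 × (2/2) = 0.499794 mol
Theoretical yield = 0.499794 mol × 40.31 g/mol = 20.147 g
Actual yield = 11.08 g
Percent yield = (11.08 / 20.147) × 100% = 55.0%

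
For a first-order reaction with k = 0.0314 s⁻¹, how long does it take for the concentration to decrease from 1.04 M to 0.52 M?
22.07 s

From ln[A] = ln[A]₀ - k·t: t = ln([A]₀/[A])/k = ln(1.04/0.52)/0.0314 = ln(2.0000)/0.0314 = 0.6931/0.0314 = 22.07 s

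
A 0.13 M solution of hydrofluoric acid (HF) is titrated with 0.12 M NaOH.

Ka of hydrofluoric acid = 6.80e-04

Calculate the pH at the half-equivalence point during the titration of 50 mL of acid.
pH = pKa = 3.17

At the half-equivalence point, [HA] = [A⁻], so by Henderson–Hasselbalch pH = pKa + log(1) = pKa.
pKa = −log(6.80e-04) = 3.17.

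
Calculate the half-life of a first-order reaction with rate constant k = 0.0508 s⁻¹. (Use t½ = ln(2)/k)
13.64 s

t½ = ln(2)/k = 0.6931/0.0508 = 13.64 s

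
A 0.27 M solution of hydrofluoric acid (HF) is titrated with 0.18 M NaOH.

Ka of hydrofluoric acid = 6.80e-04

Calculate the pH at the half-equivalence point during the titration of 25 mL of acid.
pH = pKa = 3.17

At the half-equivalence point, [HA] = [A⁻], so by Henderson–Hasselbalch pH = pKa + log(1) = pKa.
pKa = −log(6.80e-04) = 3.17.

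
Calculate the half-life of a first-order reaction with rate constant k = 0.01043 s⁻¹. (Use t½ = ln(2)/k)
66.46 s

t½ = ln(2)/k = 0.6931/0.01043 = 66.46 s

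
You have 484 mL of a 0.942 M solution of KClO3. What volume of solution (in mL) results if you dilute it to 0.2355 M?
Using M₁V₁ = M₂V₂:
0.942 × 484 = 0.2355 × V₂
V₂ = (0.942 × 484) / 0.2355 = 1936 mL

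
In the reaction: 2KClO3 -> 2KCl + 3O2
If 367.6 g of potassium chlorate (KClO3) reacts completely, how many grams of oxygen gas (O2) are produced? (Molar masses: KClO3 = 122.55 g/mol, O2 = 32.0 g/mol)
Moles of KClO3 = 367.6 g ÷ 122.55 g/mol = 2.99959 mol
Mole ratio: 3 mol O2 / 2 mol KClO3
Moles of O2 = 2.99959 × (3/2) = 4.49939 mol
Mass of O2 = 4.49939 mol × 32.0 g/mol = 144 g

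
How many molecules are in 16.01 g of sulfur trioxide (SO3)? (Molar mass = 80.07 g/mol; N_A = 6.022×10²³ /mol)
Moles = 16.01 g ÷ 80.07 g/mol = 0.19995 mol
Molecules = 0.19995 mol × 6.022×10²³ /mol = 1.204e+23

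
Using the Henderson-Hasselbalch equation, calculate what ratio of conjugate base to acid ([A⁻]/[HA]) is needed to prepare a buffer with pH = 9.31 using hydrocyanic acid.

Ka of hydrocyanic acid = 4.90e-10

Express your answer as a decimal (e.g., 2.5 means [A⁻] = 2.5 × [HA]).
[A⁻]/[HA] = 1.000

pKa = −log(4.90e-10) = 9.3098. pH = pKa + log([A⁻]/[HA]). 9.31 = 9.3098 + log(ratio). log(ratio) = 9.31 − 9.3098 = 0.0002. ratio = 10^(0.0002) = 1.000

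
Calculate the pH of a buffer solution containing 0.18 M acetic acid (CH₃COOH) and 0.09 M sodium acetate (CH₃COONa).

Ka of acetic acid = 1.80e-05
pH = 4.44

pKa = -log(1.80e-05) = 4.74. pH = pKa + log([A⁻]/[HA]) = 4.74 + log(0.09/0.18)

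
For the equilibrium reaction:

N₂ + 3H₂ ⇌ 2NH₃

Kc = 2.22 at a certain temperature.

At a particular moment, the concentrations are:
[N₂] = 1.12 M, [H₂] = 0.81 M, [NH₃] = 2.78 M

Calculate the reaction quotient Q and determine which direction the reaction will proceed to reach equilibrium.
Q = 12.984, Q > K, reaction proceeds reverse (toward reactants)

Q = ([NH₃]^2) / ([N₂] × [H₂]^3)
  = ((2.78)^2) / ((1.12)·(0.81)^3) = 7.7284/0.59521 = 12.98
Since Q = 12.98 > Kc = 2.22, the reaction proceeds reverse (toward reactants) to reach equilibrium.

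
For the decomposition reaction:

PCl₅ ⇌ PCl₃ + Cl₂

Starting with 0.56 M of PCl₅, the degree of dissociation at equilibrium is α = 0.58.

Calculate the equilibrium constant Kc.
K_c = 0.4485

x = α·[A]₀ = 0.58 × 0.56 = 0.3248 M dissociated.
At eq: [PCl₅] = 0.56 − 0.3248 = 0.2352 M; [PCl₃] = [Cl₂] = x = 0.3248 M.
Kc = [PCl₃][Cl₂]/[PCl₅] = (0.3248)²/0.2352 = 0.4485.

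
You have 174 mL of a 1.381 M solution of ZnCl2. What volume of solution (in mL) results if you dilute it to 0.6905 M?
Using M₁V₁ = M₂V₂:
1.381 × 174 = 0.6905 × V₂
V₂ = (1.381 × 174) / 0.6905 = 348 mL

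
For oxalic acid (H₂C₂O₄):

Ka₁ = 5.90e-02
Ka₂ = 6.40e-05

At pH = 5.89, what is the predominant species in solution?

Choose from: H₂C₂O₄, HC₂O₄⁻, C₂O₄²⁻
C₂O₄²⁻

pKa1 = 1.23, pKa2 = 4.19. Each pKa is the crossover between adjacent species; pH = 5.89 lies in the region where C₂O₄²⁻ predominates.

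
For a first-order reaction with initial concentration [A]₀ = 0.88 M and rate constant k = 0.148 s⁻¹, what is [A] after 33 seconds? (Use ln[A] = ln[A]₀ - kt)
0.0067 M

ln[A] = ln[A]₀ - k·t = ln(0.88) - (0.148)·(33) = -0.1278 - 4.8840 = -5.0118
[A] = e^(-5.0118) = 0.0067 M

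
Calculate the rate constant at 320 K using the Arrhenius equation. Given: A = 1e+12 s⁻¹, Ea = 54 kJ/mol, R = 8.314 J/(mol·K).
1.53e+03 s⁻¹

k = A·exp(-Ea/(R·T)) = 1e+12·exp(-54000/(8.314·320)) = 1e+12·exp(-20.2971) = 1e+12·1.5314e-09 = 1.53e+03 s⁻¹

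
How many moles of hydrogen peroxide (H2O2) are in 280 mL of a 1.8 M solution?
Moles = Molarity × Volume (L)
Moles = 1.8 M × 0.28 L = 0.504 mol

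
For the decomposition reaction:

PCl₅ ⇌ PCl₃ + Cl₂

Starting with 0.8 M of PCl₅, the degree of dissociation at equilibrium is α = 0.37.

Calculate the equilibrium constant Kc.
K_c = 0.1738

x = α·[A]₀ = 0.37 × 0.8 = 0.296 M dissociated.
At eq: [PCl₅] = 0.8 − 0.296 = 0.504 M; [PCl₃] = [Cl₂] = x = 0.296 M.
Kc = [PCl₃][Cl₂]/[PCl₅] = (0.296)²/0.504 = 0.1738.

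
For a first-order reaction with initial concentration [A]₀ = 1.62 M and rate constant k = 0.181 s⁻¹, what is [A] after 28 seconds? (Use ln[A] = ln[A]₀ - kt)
0.0102 M

ln[A] = ln[A]₀ - k·t = ln(1.62) - (0.181)·(28) = 0.4824 - 5.0680 = -4.5856
[A] = e^(-4.5856) = 0.0102 M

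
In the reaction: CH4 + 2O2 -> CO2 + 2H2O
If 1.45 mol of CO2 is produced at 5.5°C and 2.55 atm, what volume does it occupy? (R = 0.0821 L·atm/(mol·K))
T = 5.5°C + 273.15 = 278.65 K
V = nRT/P = (1.45 × 0.0821 × 278.65) / 2.55
V = 13.01 L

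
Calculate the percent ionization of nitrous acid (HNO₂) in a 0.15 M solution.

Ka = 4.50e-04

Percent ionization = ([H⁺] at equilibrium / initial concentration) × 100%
Percent ionization = 5.33%

Let x = [H⁺]. Ka = x²/(C - x) ⇒ x² + (4.50e-04)x - (4.50e-04)(0.15) = 0. x = 7.9939e-03. Percent = (7.9939e-03/0.15) × 100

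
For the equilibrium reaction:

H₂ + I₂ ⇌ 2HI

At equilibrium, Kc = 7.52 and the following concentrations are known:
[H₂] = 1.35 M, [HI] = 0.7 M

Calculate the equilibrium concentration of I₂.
[I₂] = 0.0483 M

Kc = ([HI]^2) / ([H₂] × [I₂]) = 7.52
[I₂]^1 = (product terms)/(Kc · other reactant terms) = 0.49 / (7.52 · 1.35) = 0.048266
[I₂] = 0.0483 M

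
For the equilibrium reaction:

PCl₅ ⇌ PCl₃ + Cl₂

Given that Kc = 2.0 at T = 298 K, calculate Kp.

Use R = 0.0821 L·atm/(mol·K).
K_p = 48.9316

Δn = (moles gaseous products) − (moles gaseous reactants) = 1
T = 298 K; RT = 0.0821 × 298 = 24.4658
Kp = Kc·(RT)^Δn = 2.0 × (24.4658)^1 = 2.0 × 24.4658 = 48.9316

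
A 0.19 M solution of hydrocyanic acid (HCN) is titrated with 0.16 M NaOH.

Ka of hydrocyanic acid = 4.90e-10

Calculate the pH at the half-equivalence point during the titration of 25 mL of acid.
pH = pKa = 9.31

At the half-equivalence point, [HA] = [A⁻], so by Henderson–Hasselbalch pH = pKa + log(1) = pKa.
pKa = −log(4.90e-10) = 9.31.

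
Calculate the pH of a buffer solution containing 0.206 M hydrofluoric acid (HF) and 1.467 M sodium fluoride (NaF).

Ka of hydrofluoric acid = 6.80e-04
pH = 4.02

pKa = -log(6.80e-04) = 3.17. pH = pKa + log([A⁻]/[HA]) = 3.17 + log(1.467/0.206)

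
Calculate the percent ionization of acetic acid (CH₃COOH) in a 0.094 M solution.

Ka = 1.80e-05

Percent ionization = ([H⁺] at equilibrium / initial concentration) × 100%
Percent ionization = 1.37%

Let x = [H⁺]. Ka = x²/(C - x) ⇒ x² + (1.80e-05)x - (1.80e-05)(0.094) = 0. x = 1.2918e-03. Percent = (1.2918e-03/0.094) × 100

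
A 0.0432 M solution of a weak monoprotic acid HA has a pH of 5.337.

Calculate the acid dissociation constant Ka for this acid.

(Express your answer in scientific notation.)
K_a = 4.90e-10

[H⁺] = 10^(−pH) = 10^(−5.337) = 4.603e-06 M. For HA ⇌ H⁺ + A⁻, Ka = x²/(C − x) = (4.603e-06)²/(0.0432 − 4.603e-06) = 4.90e-10.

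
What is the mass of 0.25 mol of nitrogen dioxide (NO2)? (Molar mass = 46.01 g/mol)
Mass = 0.25 mol × 46.01 g/mol = 11.5 g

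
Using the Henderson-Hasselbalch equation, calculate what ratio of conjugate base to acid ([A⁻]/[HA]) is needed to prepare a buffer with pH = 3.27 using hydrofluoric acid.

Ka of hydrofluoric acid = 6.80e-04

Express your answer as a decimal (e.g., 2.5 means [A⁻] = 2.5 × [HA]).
[A⁻]/[HA] = 1.266

pKa = −log(6.80e-04) = 3.1675. pH = pKa + log([A⁻]/[HA]). 3.27 = 3.1675 + log(ratio). log(ratio) = 3.27 − 3.1675 = 0.1025. ratio = 10^(0.1025) = 1.266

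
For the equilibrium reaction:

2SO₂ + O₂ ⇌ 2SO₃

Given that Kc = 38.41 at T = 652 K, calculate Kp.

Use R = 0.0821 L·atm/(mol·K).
K_p = 0.7176

Δn = (moles gaseous products) − (moles gaseous reactants) = -1
T = 652 K; RT = 0.0821 × 652 = 53.5292
Kp = Kc·(RT)^Δn = 38.41 × (53.5292)^-1 = 38.41 × 0.0186814 = 0.7176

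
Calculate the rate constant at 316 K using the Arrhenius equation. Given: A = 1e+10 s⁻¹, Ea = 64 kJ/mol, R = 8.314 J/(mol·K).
2.63e-01 s⁻¹

k = A·exp(-Ea/(R·T)) = 1e+10·exp(-64000/(8.314·316)) = 1e+10·exp(-24.3603) = 1e+10·2.6330e-11 = 2.63e-01 s⁻¹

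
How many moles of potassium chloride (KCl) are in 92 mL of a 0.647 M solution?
Moles = Molarity × Volume (L)
Moles = 0.647 M × 0.092 L = 0.05952 mol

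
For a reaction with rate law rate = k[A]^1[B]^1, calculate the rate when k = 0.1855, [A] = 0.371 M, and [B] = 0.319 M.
0.02195 M/s

rate = k·[A]^1·[B]^1 = 0.1855·(0.371)^1·(0.319)^1 = 0.1855·0.371·0.319 = 0.02195 M/s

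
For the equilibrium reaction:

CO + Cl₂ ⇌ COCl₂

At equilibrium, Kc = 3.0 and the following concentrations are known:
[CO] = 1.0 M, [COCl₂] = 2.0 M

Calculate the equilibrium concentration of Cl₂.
[Cl₂] = 0.6667 M

Kc = ([COCl₂]) / ([CO] × [Cl₂]) = 3.0
[Cl₂]^1 = (product terms)/(Kc · other reactant terms) = 2 / (3.0 · 1) = 0.66667
[Cl₂] = 0.6667 M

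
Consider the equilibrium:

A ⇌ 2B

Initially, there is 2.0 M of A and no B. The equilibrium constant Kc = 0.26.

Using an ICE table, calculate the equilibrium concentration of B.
[B] = 0.659 M

ICE: [A] = 2.0 − x, [B] = 2x.
Kc = (2x)²/(2.0 − x) = 0.26 ⇒ 4x² + 0.26x − 0.52 = 0.
x = (−0.26 + √(0.26² + 4·4·0.52))/(2·4) = (−0.26 + √8.3876)/8 = 0.32952.
[B] = 2x = 0.659 M.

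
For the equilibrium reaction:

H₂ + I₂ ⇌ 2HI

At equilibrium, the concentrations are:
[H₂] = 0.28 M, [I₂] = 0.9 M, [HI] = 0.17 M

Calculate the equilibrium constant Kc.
K_c = 0.1147

Kc = ([HI]^2) / ([H₂] × [I₂])
   = ((0.17)^2) / ((0.28)·(0.9))
   = 0.0289 / 0.252 = 0.1147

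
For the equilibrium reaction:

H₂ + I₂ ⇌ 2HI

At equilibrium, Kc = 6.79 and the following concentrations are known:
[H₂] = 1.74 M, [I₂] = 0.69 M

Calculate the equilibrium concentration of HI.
[HI] = 2.8552 M

Kc = ([HI]^2) / ([H₂] × [I₂]) = 6.79
[HI]^2 = Kc · (reactant terms)/(other product terms) = 6.79 · 1.2006 / 1 = 8.1521
[HI] = (8.1521)^(1/2) = 2.8552 M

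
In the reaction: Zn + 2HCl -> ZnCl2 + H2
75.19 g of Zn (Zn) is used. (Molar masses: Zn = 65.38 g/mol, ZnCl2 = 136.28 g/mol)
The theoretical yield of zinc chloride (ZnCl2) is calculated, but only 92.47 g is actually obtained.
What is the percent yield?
Moles of Zn = 75.19 g ÷ 65.38 g/mol = 1.15005 mol
Mole ratio: 1 mol ZnCl2 / 1 mol Zn
Moles of ZnCl2 = 1.15005 × (1/1) = 1.15005 mol
Theoretical yield = 1.15005 mol × 136.28 g/mol = 156.73 g
Actual yield = 92.47 g
Percent yield = (92.47 / 156.73) × 100% = 59.0%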